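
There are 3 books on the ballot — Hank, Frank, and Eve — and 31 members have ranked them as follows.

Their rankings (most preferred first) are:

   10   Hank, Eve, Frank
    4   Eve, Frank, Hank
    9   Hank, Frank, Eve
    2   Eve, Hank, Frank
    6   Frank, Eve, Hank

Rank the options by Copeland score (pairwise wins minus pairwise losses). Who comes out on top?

Pairwise results:
  Hank vs Frank: Hank wins 21–10.
  Hank vs Eve: Hank wins 19–12.
  Frank vs Eve: Eve wins 16–15.
Copeland scores (wins − losses):
  Hank: 2 − 0 = 2
  Frank: 0 − 2 = -2
  Eve: 1 − 1 = 0
Hank has the best Copeland score.

Hank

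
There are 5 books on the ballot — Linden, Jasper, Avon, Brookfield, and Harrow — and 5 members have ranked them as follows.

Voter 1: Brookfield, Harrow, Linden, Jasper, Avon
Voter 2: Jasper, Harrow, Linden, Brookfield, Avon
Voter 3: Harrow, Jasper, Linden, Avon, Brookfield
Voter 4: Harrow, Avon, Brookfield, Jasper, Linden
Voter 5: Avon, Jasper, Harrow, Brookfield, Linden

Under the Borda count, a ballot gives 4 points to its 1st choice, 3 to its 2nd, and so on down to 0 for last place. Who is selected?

Harrow

Borda scores:
  Linden: 2 + 2 + 2 + 0 + 0 = 6
  Jasper: 1 + 4 + 3 + 1 + 3 = 12
  Avon: 0 + 0 + 1 + 3 + 4 = 8
  Brookfield: 4 + 1 + 0 + 2 + 1 = 8
  Harrow: 3 + 3 + 4 + 4 + 2 = 16
Harrow has the highest total.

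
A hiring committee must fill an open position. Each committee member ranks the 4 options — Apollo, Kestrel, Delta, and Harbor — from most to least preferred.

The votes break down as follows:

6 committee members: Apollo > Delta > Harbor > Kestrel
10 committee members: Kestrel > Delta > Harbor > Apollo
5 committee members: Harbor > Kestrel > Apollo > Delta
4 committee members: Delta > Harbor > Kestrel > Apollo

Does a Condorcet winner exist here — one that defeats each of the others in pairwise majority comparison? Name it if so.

No Condorcet winner

Head-to-head results (25 voters total):
Apollo vs Kestrel: Kestrel wins 19–6.
Apollo vs Delta: Delta wins 14–11.
Apollo vs Harbor: Harbor wins 19–6.
Kestrel vs Delta: Kestrel wins 15–10.
Kestrel vs Harbor: Harbor wins 15–10.
Delta vs Harbor: Delta wins 20–5.
No candidate beats all others: Kestrel beats Delta beats Harbor beats Kestrel, a majority cycle.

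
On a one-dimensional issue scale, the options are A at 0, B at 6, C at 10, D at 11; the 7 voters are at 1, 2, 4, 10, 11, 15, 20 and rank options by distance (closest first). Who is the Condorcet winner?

C

With single-peaked preferences on a line, the Condorcet winner is the candidate closest to the median voter.
The median voter (position 10) is closest to C at 10.
Check: C vs A — voters closer to C: 4 of 7.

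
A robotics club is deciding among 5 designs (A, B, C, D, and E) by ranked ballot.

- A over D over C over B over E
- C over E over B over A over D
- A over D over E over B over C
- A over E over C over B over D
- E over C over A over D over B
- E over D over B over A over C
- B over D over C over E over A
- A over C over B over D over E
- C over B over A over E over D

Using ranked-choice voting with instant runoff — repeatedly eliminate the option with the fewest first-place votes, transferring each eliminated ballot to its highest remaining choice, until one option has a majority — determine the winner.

Round 1: A 4, C 2, E 2, B 1, D 0. D has the fewest and is eliminated.
Round 2: A 4, C 2, E 2, B 1. B has the fewest and is eliminated.
Round 3: A 4, C 3, E 2. E has the fewest and is eliminated.
Round 4: A 5, C 4. A has a majority.

A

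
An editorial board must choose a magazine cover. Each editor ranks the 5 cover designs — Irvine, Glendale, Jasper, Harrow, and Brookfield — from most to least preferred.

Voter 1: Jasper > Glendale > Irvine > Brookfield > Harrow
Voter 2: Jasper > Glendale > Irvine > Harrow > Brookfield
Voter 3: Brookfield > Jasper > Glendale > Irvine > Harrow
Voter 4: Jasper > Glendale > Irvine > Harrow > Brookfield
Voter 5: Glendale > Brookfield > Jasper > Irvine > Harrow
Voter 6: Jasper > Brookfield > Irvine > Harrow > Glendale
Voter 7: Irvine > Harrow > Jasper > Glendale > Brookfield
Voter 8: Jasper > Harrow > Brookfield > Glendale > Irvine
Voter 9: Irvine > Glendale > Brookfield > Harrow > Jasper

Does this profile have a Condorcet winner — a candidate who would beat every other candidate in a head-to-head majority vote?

Yes

Head-to-head results (9 voters total):
Irvine vs Glendale: Glendale wins 6–3.
Irvine vs Jasper: Jasper wins 7–2.
Irvine vs Harrow: Irvine wins 8–1.
Irvine vs Brookfield: Irvine wins 5–4.
Glendale vs Jasper: Jasper wins 7–2.
Glendale vs Harrow: Glendale wins 6–3.
Glendale vs Brookfield: Glendale wins 6–3.
Jasper vs Harrow: Jasper wins 7–2.
Jasper vs Brookfield: Jasper wins 6–3.
Harrow vs Brookfield: Brookfield wins 5–4.
Jasper beats each rival — Irvine (7–2), Glendale (7–2), Harrow (7–2), Brookfield (6–3) — so Jasper is the Condorcet winner.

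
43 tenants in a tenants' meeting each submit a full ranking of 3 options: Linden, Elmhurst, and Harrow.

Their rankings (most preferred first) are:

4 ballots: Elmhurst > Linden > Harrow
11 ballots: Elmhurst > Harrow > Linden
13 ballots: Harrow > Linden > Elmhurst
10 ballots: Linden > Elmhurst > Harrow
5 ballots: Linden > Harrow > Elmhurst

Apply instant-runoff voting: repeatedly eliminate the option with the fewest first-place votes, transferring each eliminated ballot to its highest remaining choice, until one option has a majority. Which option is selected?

Linden

Round 1: Linden 15, Elmhurst 15, Harrow 13. Harrow has the fewest and is eliminated.
Round 2: Linden 28, Elmhurst 15. Linden has a majority.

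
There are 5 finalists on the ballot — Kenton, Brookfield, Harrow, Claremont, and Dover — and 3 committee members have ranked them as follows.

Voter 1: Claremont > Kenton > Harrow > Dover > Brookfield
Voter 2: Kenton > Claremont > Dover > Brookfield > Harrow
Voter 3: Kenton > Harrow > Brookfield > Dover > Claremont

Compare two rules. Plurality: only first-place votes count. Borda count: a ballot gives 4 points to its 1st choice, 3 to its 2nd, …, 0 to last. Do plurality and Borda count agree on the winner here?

Plurality first-place counts: Kenton 2, Brookfield 0, Harrow 0, Claremont 1, Dover 0 → Kenton.
Borda totals: Kenton 11, Brookfield 3, Harrow 5, Claremont 7, Dover 4 → Kenton.
The two rules agree on Kenton.

Yes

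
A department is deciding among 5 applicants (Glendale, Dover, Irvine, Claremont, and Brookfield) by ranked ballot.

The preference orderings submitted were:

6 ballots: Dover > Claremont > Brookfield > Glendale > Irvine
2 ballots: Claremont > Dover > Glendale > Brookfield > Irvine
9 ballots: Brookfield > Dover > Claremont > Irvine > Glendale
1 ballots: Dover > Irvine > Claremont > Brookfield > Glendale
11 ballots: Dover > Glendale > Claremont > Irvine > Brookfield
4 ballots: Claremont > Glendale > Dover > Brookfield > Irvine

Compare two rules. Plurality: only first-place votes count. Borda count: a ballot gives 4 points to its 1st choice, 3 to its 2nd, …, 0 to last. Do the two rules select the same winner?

Yes

Plurality first-place counts: Glendale 0, Dover 18, Irvine 0, Claremont 6, Brookfield 9 → Dover.
Borda totals: Glendale 55, Dover 113, Irvine 23, Claremont 84, Brookfield 55 → Dover.
The two rules agree on Dover.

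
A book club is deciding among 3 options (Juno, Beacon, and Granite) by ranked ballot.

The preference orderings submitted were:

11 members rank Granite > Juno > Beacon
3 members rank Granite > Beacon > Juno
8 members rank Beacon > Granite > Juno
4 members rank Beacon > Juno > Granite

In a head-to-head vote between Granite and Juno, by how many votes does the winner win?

Ballots ranking Granite above Juno: 11+3+8 = 22.
Ballots ranking Juno above Granite: 4.
Granite wins 22–4, a margin of 18.

18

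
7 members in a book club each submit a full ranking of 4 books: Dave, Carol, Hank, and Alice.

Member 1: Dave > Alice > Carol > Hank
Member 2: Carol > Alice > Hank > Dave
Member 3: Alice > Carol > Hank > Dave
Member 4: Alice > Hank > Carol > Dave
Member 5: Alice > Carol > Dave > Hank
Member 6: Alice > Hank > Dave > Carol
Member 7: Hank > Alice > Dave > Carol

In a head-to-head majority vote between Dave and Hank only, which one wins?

Hank

Ballots ranking Dave above Hank: 2.
Ballots ranking Hank above Dave: 5.
Hank wins the head-to-head, 5–2.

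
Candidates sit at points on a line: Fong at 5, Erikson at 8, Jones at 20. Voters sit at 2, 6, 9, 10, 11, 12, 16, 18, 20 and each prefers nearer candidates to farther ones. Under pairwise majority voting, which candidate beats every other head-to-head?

Erikson

With single-peaked preferences on a line, the Condorcet winner is the candidate closest to the median voter.
The median voter (position 11) is closest to Erikson at 8.
Check: Erikson vs Jones — voters closer to Erikson: 6 of 9.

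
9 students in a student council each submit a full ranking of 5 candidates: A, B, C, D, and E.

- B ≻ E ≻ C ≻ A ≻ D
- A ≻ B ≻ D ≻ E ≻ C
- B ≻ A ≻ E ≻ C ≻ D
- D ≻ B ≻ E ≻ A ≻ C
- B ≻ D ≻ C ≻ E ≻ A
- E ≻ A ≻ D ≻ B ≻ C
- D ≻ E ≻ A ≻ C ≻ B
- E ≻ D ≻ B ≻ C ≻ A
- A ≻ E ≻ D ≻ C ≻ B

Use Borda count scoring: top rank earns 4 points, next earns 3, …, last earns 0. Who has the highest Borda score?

E

Borda scores:
  A: 1 + 4 + 3 + 1 + 0 + 3 + 2 + 0 + 4 = 18
  B: 4 + 3 + 4 + 3 + 4 + 1 + 0 + 2 + 0 = 21
  C: 2 + 0 + 1 + 0 + 2 + 0 + 1 + 1 + 1 = 8
  D: 0 + 2 + 0 + 4 + 3 + 2 + 4 + 3 + 2 = 20
  E: 3 + 1 + 2 + 2 + 1 + 4 + 3 + 4 + 3 = 23
E has the highest total.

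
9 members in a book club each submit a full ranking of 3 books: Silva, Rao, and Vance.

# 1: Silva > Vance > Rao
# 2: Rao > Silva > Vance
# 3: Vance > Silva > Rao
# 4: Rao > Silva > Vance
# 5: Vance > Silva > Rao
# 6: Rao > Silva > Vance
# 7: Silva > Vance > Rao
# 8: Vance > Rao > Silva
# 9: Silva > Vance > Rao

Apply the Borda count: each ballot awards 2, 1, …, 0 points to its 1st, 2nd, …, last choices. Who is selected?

Borda scores:
  Silva: 2 + 1 + 1 + 1 + 1 + 1 + 2 + 0 + 2 = 11
  Rao: 0 + 2 + 0 + 2 + 0 + 2 + 0 + 1 + 0 = 7
  Vance: 1 + 0 + 2 + 0 + 2 + 0 + 1 + 2 + 1 = 9
Silva has the highest total.

Silva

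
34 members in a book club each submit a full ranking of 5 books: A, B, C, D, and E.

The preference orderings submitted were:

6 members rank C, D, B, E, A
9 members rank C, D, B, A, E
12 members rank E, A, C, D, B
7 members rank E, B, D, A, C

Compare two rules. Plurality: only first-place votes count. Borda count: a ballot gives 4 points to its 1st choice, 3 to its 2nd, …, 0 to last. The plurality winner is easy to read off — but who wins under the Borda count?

Plurality first-place counts: A 0, B 0, C 15, D 0, E 19 → E.
Borda totals: A 52, B 51, C 84, D 71, E 82 → C.

C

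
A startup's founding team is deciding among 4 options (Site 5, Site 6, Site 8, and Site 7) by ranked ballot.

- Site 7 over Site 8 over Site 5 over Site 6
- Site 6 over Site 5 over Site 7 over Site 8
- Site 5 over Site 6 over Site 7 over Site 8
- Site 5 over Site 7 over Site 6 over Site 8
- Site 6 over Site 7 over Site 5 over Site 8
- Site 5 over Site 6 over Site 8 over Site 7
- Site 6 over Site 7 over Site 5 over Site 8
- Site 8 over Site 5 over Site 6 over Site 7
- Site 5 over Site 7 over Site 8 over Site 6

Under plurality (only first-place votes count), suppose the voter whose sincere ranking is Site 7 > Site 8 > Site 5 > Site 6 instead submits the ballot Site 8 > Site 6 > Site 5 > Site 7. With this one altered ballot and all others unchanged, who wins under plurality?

Site 5

First-place totals with the altered ballot: Site 5 4, Site 6 3, Site 8 2, Site 7 0.
The winner is unchanged: still Site 5.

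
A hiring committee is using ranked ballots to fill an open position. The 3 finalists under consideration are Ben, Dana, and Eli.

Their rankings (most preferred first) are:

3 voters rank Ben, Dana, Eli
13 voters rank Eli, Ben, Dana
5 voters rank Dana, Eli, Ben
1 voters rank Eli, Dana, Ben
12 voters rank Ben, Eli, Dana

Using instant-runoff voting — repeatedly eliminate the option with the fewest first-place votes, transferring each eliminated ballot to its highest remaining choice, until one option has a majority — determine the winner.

Round 1: Ben 15, Eli 14, Dana 5. Dana has the fewest and is eliminated.
Round 2: Eli 19, Ben 15. Eli has a majority.

Eli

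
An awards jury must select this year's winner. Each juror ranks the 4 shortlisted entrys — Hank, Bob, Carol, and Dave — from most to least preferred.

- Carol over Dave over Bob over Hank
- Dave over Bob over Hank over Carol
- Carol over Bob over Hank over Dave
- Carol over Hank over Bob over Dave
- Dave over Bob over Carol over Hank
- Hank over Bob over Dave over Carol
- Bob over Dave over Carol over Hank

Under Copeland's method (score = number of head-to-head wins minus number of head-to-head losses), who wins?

Bob

Pairwise results:
  Hank vs Bob: Bob wins 5–2.
  Hank vs Carol: Carol wins 5–2.
  Hank vs Dave: Dave wins 4–3.
  Bob vs Carol: Bob wins 4–3.
  Bob vs Dave: Bob wins 4–3.
  Carol vs Dave: Dave wins 4–3.
Copeland scores (wins − losses):
  Hank: 0 − 3 = -3
  Bob: 3 − 0 = 3
  Carol: 1 − 2 = -1
  Dave: 2 − 1 = 1
Bob has the best Copeland score.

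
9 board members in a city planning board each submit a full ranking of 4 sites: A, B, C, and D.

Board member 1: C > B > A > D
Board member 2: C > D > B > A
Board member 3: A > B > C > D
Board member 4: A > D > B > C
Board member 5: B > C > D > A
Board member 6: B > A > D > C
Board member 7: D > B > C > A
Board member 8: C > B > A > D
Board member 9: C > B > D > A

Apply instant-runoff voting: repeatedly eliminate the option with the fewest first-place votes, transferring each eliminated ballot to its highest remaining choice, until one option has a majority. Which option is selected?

Round 1: C 4, A 2, B 2, D 1. D has the fewest and is eliminated.
Round 2: C 4, B 3, A 2. A has the fewest and is eliminated.
Round 3: B 5, C 4. B has a majority.

B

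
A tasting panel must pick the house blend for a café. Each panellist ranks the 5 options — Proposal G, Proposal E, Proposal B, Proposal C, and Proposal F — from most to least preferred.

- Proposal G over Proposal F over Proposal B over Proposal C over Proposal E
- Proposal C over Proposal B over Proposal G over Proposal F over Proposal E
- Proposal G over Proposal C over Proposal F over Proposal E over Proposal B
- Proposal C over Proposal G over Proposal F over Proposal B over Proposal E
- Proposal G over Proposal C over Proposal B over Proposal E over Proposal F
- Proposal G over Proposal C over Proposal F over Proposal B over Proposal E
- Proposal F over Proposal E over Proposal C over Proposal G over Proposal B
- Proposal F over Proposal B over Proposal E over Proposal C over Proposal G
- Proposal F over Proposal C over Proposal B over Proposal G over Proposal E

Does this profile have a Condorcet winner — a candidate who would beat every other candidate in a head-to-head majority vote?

Yes

Head-to-head results (9 voters total):
Proposal G vs Proposal E: Proposal G wins 7–2.
Proposal G vs Proposal B: Proposal G wins 6–3.
Proposal G vs Proposal C: Proposal C wins 5–4.
Proposal G vs Proposal F: Proposal G wins 6–3.
Proposal E vs Proposal B: Proposal B wins 7–2.
Proposal E vs Proposal C: Proposal C wins 7–2.
Proposal E vs Proposal F: Proposal F wins 8–1.
Proposal B vs Proposal C: Proposal C wins 7–2.
Proposal B vs Proposal F: Proposal F wins 7–2.
Proposal C vs Proposal F: Proposal C wins 5–4.
Proposal C beats each rival — Proposal G (5–4), Proposal E (7–2), Proposal B (7–2), Proposal F (5–4) — so Proposal C is the Condorcet winner.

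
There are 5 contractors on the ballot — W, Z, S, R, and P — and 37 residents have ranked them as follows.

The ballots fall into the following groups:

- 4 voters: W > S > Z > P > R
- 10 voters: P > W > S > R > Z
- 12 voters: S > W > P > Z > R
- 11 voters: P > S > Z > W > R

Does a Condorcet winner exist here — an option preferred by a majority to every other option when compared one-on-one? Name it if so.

P

Head-to-head results (37 voters total):
W vs Z: W wins 26–11.
W vs S: S wins 23–14.
W vs R: W wins 37–0.
W vs P: P wins 21–16.
Z vs S: S wins 37–0.
Z vs R: Z wins 27–10.
Z vs P: P wins 33–4.
S vs R: S wins 37–0.
S vs P: P wins 21–16.
R vs P: P wins 37–0.
P beats each rival — W (21–16), Z (33–4), S (21–16), R (37–0) — so P is the Condorcet winner.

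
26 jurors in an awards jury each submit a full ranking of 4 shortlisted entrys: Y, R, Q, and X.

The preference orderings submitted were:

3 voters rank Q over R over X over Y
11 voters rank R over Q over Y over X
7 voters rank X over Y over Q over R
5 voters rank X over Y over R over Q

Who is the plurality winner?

First-place vote totals:
  Y: 0
  R: 11
  Q: 3
  X: 12
X has the most first-place votes.

X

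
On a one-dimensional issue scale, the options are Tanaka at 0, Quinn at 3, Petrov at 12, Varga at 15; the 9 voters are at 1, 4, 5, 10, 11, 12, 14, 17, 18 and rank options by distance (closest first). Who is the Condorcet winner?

Petrov

With single-peaked preferences on a line, the Condorcet winner is the candidate closest to the median voter.
The median voter (position 11) is closest to Petrov at 12.
Check: Petrov vs Tanaka — voters closer to Petrov: 6 of 9.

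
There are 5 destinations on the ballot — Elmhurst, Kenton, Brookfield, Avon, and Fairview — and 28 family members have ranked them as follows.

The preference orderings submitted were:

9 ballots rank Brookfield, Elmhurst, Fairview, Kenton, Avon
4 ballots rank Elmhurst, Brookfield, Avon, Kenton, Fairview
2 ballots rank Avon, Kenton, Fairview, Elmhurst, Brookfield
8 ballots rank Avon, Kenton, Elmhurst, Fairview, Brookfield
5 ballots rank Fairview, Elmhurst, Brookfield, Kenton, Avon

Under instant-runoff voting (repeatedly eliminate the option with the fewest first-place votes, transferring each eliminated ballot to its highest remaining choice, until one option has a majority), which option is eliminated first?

Kenton

Round 1: Avon 10, Brookfield 9, Fairview 5, Elmhurst 4, Kenton 0. Kenton has the fewest and is eliminated.
Round 2: Avon 10, Brookfield 9, Fairview 5, Elmhurst 4. Elmhurst has the fewest and is eliminated.
Round 3: Brookfield 13, Avon 10, Fairview 5. Fairview has the fewest and is eliminated.
Round 4: Brookfield 18, Avon 10. Brookfield has a majority.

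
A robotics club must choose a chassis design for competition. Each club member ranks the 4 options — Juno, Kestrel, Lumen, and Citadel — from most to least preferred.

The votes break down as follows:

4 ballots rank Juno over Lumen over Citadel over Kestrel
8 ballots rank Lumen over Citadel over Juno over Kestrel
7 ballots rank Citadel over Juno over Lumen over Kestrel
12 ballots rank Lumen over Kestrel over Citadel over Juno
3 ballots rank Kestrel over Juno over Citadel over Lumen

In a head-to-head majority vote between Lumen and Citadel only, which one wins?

Ballots ranking Lumen above Citadel: 4+8+12 = 24.
Ballots ranking Citadel above Lumen: 7+3 = 10.
Lumen wins the head-to-head, 24–10.

Lumen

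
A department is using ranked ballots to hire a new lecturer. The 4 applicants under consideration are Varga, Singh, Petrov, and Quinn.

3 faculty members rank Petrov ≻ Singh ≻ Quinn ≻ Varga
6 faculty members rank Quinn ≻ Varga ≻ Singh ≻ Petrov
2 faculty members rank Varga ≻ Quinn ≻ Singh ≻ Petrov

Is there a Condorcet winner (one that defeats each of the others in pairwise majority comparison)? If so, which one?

Quinn

Head-to-head results (11 voters total):
Varga vs Singh: Varga wins 8–3.
Varga vs Petrov: Varga wins 8–3.
Varga vs Quinn: Quinn wins 9–2.
Singh vs Petrov: Singh wins 8–3.
Singh vs Quinn: Quinn wins 8–3.
Petrov vs Quinn: Quinn wins 8–3.
Quinn beats each rival — Varga (9–2), Singh (8–3), Petrov (8–3) — so Quinn is the Condorcet winner.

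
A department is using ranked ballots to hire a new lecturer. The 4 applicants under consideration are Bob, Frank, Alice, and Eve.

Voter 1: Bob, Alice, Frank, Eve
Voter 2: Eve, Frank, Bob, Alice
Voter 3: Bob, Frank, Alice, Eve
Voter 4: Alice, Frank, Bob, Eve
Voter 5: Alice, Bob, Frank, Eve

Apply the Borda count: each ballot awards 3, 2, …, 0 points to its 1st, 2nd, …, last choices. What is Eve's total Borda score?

3

Borda scores:
  Bob: 3 + 1 + 3 + 1 + 2 = 10
  Frank: 1 + 2 + 2 + 2 + 1 = 8
  Alice: 2 + 0 + 1 + 3 + 3 = 9
  Eve: 0 + 3 + 0 + 0 + 0 = 3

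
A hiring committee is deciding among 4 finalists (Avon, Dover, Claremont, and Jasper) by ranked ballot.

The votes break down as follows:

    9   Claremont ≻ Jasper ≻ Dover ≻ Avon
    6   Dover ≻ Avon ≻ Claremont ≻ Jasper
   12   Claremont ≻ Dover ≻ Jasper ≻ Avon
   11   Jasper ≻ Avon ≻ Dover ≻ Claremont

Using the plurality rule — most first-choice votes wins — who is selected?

First-place vote totals:
  Avon: 0
  Dover: 6
  Claremont: 21
  Jasper: 11
Claremont has the most first-place votes.

Claremont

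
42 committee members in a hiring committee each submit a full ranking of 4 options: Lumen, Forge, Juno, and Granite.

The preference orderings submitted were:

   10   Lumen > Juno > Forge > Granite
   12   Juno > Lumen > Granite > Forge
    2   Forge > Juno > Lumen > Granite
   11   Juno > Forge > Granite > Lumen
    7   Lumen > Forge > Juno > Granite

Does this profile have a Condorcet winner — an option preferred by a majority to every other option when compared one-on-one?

Yes

Head-to-head results (42 voters total):
Lumen vs Forge: Lumen wins 29–13.
Lumen vs Juno: Juno wins 25–17.
Lumen vs Granite: Lumen wins 31–11.
Forge vs Juno: Juno wins 33–9.
Forge vs Granite: Forge wins 30–12.
Juno vs Granite: Juno wins 42–0.
Juno beats each rival — Lumen (25–17), Forge (33–9), Granite (42–0) — so Juno is the Condorcet winner.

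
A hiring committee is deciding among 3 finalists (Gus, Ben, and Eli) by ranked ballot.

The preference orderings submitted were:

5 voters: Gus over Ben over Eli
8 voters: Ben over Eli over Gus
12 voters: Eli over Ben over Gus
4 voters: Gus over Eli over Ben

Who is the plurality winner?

First-place vote totals:
  Gus: 9
  Ben: 8
  Eli: 12
Eli has the most first-place votes.

Eli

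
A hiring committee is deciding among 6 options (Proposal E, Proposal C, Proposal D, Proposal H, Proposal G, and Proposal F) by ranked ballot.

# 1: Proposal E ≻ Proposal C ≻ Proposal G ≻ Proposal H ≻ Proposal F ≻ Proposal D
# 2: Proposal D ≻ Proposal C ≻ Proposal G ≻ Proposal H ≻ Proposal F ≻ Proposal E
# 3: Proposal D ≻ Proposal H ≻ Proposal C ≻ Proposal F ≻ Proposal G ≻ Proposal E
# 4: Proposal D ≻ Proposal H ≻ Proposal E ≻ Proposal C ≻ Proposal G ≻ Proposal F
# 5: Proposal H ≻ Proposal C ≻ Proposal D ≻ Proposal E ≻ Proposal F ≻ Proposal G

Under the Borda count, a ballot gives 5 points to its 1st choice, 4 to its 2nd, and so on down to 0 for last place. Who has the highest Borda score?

Proposal D

Borda scores:
  Proposal E: 5 + 0 + 0 + 3 + 2 = 10
  Proposal C: 4 + 4 + 3 + 2 + 4 = 17
  Proposal D: 0 + 5 + 5 + 5 + 3 = 18
  Proposal H: 2 + 2 + 4 + 4 + 5 = 17
  Proposal G: 3 + 3 + 1 + 1 + 0 = 8
  Proposal F: 1 + 1 + 2 + 0 + 1 = 5
Proposal D has the highest total.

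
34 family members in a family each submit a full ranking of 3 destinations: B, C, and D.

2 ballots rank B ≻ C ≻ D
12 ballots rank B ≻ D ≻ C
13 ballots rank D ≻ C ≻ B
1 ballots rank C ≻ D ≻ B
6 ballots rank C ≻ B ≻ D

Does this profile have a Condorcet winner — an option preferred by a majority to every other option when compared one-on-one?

No

Head-to-head results (34 voters total):
B vs C: C wins 20–14.
B vs D: B wins 20–14.
C vs D: D wins 25–9.
No candidate beats all others: B beats D beats C beats B, a majority cycle.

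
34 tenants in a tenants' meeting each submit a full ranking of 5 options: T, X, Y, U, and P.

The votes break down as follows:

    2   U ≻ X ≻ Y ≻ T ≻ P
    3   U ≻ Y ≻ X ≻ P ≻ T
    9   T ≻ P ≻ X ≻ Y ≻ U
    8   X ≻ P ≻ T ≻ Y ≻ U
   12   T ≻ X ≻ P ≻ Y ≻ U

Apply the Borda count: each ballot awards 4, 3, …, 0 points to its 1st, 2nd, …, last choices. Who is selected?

T

Borda scores:
  T: 2·1 + 3·0 + 9·4 + 8·2 + 12·4 = 102
  X: 2·3 + 3·2 + 9·2 + 8·4 + 12·3 = 98
  Y: 2·2 + 3·3 + 9·1 + 8·1 + 12·1 = 42
  U: 2·4 + 3·4 + 9·0 + 8·0 + 12·0 = 20
  P: 2·0 + 3·1 + 9·3 + 8·3 + 12·2 = 78
T has the highest total.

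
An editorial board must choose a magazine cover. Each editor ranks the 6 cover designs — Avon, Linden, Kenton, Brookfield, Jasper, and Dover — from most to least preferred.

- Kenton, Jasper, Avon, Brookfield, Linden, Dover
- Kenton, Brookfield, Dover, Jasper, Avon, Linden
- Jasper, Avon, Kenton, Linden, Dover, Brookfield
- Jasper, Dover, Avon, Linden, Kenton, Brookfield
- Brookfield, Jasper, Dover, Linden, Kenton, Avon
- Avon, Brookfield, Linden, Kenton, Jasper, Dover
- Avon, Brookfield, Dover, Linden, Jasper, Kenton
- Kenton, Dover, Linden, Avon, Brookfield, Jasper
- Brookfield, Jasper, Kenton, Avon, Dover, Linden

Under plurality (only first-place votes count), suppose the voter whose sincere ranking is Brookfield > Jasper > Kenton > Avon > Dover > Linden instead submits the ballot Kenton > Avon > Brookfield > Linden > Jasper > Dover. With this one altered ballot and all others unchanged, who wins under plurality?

Kenton

First-place totals with the altered ballot: Avon 2, Linden 0, Kenton 4, Brookfield 1, Jasper 2, Dover 0.
The winner is unchanged: still Kenton.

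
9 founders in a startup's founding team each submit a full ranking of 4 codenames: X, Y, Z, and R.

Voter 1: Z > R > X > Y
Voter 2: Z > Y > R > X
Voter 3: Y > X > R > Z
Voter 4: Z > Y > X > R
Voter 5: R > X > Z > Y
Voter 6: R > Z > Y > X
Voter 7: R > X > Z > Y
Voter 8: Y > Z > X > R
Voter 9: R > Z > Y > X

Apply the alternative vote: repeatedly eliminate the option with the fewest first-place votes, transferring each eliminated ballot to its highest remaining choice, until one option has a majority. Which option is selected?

R

Round 1: R 4, Z 3, Y 2, X 0. X has the fewest and is eliminated.
Round 2: R 4, Z 3, Y 2. Y has the fewest and is eliminated.
Round 3: R 5, Z 4. R has a majority.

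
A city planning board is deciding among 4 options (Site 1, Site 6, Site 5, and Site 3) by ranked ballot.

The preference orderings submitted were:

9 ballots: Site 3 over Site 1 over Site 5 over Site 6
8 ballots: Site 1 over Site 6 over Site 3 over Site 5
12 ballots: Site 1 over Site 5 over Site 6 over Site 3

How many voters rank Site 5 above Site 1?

0

Ballots ranking Site 5 above Site 1: 0.
Ballots ranking Site 1 above Site 5: 9+8+12 = 29.
So 0 of 29 voters prefer Site 5 to Site 1.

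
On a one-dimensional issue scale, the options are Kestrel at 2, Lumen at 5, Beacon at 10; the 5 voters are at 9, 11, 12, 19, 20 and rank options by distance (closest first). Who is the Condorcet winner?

With single-peaked preferences on a line, the Condorcet winner is the candidate closest to the median voter.
The median voter (position 12) is closest to Beacon at 10.
Check: Beacon vs Kestrel — voters closer to Beacon: 5 of 5.

Beacon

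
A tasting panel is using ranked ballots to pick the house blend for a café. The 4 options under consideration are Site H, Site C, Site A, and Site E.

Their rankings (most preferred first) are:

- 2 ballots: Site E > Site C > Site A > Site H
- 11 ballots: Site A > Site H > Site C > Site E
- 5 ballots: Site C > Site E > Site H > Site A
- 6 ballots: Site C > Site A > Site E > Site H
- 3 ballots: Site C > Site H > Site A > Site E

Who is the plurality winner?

First-place vote totals:
  Site H: 0
  Site C: 14
  Site A: 11
  Site E: 2
Site C has the most first-place votes.

Site C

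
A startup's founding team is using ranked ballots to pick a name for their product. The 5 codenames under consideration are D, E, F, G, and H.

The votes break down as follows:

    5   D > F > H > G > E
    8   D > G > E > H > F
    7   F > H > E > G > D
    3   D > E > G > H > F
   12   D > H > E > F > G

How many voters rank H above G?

Ballots ranking H above G: 5+7+12 = 24.
Ballots ranking G above H: 8+3 = 11.
So 24 of 35 voters prefer H to G.

24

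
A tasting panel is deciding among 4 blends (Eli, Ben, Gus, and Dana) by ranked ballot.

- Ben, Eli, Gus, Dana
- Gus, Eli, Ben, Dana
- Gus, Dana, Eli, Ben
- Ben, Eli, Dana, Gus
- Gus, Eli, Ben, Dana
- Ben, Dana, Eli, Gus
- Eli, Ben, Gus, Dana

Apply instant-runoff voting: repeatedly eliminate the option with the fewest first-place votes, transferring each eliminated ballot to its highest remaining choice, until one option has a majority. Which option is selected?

Round 1: Ben 3, Gus 3, Eli 1, Dana 0. Dana has the fewest and is eliminated.
Round 2: Ben 3, Gus 3, Eli 1. Eli has the fewest and is eliminated.
Round 3: Ben 4, Gus 3. Ben has a majority.

Ben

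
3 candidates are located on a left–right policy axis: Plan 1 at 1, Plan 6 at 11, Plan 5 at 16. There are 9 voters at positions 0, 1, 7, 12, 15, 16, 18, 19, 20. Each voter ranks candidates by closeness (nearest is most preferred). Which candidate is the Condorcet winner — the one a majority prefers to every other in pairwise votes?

Plan 5

With single-peaked preferences on a line, the Condorcet winner is the candidate closest to the median voter.
The median voter (position 15) is closest to Plan 5 at 16.
Check: Plan 5 vs Plan 6 — voters closer to Plan 5: 5 of 9.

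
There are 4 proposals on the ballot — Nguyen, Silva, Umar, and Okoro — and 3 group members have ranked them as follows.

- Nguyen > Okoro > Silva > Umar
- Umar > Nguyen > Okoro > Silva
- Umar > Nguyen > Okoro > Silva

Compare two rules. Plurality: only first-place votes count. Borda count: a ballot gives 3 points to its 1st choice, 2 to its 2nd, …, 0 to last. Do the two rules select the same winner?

No

Plurality first-place counts: Nguyen 1, Silva 0, Umar 2, Okoro 0 → Umar.
Borda totals: Nguyen 7, Silva 1, Umar 6, Okoro 4 → Nguyen.
The two rules disagree: plurality picks Umar, Borda picks Nguyen.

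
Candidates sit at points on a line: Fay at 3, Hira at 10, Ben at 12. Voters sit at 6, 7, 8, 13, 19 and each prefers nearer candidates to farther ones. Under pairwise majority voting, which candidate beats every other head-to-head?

With single-peaked preferences on a line, the Condorcet winner is the candidate closest to the median voter.
The median voter (position 8) is closest to Hira at 10.
Check: Hira vs Ben — voters closer to Hira: 3 of 5.

Hira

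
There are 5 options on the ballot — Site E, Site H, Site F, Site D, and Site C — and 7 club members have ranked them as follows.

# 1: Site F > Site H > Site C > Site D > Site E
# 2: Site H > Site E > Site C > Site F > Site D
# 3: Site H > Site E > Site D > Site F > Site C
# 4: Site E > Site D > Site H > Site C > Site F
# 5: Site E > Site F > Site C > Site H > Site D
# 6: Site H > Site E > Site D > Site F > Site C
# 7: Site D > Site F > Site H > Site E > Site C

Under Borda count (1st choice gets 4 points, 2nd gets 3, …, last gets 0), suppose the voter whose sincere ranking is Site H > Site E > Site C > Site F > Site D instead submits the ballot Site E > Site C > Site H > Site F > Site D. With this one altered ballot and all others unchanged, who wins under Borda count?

Site E

Borda totals with the altered ballot: Site E 19, Site H 18, Site F 13, Site D 12, Site C 8.
The switch changes the winner from Site H to Site E.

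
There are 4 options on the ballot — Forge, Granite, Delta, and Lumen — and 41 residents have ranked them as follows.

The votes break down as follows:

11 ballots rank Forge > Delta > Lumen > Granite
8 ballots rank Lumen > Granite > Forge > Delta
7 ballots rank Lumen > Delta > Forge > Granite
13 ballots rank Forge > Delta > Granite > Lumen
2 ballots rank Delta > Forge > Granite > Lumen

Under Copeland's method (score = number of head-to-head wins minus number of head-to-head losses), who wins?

Pairwise results:
  Forge vs Granite: Forge wins 33–8.
  Forge vs Delta: Forge wins 32–9.
  Forge vs Lumen: Forge wins 26–15.
  Granite vs Delta: Delta wins 33–8.
  Granite vs Lumen: Lumen wins 26–15.
  Delta vs Lumen: Delta wins 26–15.
Copeland scores (wins − losses):
  Forge: 3 − 0 = 3
  Granite: 0 − 3 = -3
  Delta: 2 − 1 = 1
  Lumen: 1 − 2 = -1
Forge has the best Copeland score.

Forge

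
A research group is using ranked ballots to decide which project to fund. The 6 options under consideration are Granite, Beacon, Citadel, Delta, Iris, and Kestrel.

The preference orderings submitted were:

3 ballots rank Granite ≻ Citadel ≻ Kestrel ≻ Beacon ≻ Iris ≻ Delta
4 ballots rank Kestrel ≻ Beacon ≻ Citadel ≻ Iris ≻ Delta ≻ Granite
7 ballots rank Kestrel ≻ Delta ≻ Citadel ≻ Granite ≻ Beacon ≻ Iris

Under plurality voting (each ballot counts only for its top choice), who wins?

Kestrel

First-place vote totals:
  Granite: 3
  Beacon: 0
  Citadel: 0
  Delta: 0
  Iris: 0
  Kestrel: 11
Kestrel has the most first-place votes.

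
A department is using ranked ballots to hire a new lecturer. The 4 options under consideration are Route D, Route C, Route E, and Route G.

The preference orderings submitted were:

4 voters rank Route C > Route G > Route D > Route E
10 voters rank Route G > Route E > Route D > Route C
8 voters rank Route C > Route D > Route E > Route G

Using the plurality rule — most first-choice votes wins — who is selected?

Route C

First-place vote totals:
  Route D: 0
  Route C: 12
  Route E: 0
  Route G: 10
Route C has the most first-place votes.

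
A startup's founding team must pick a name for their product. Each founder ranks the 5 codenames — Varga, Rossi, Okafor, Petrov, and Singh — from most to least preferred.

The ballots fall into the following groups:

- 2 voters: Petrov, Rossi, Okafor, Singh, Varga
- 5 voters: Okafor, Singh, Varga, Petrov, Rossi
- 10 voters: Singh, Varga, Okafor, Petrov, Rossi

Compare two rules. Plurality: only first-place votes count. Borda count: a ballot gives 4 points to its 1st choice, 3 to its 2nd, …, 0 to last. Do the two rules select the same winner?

Plurality first-place counts: Varga 0, Rossi 0, Okafor 5, Petrov 2, Singh 10 → Singh.
Borda totals: Varga 40, Rossi 6, Okafor 44, Petrov 23, Singh 57 → Singh.
The two rules agree on Singh.

Yes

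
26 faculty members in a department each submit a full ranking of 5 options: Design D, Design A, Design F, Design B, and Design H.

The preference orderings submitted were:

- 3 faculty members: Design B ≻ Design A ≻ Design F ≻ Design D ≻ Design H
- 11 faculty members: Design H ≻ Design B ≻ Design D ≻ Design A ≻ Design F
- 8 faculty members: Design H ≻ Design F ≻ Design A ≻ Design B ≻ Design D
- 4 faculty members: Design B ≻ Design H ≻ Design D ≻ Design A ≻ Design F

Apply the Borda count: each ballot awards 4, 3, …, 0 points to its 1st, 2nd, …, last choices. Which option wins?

Borda scores:
  Design D: 3·1 + 11·2 + 8·0 + 4·2 = 33
  Design A: 3·3 + 11·1 + 8·2 + 4·1 = 40
  Design F: 3·2 + 11·0 + 8·3 + 4·0 = 30
  Design B: 3·4 + 11·3 + 8·1 + 4·4 = 69
  Design H: 3·0 + 11·4 + 8·4 + 4·3 = 88
Design H has the highest total.

Design H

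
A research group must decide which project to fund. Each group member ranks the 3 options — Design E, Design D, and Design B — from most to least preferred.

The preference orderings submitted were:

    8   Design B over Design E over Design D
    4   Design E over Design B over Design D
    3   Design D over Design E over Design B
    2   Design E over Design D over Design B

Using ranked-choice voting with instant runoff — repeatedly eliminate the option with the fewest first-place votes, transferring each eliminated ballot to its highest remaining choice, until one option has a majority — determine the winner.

Design E

Round 1: Design B 8, Design E 6, Design D 3. Design D has the fewest and is eliminated.
Round 2: Design E 9, Design B 8. Design E has a majority.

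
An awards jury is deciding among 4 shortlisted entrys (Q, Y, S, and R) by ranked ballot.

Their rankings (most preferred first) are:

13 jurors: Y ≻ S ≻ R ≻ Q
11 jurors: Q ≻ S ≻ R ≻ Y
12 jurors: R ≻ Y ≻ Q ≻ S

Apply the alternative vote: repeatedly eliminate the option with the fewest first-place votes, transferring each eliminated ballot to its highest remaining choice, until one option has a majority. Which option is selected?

Round 1: Y 13, R 12, Q 11, S 0. S has the fewest and is eliminated.
Round 2: Y 13, R 12, Q 11. Q has the fewest and is eliminated.
Round 3: R 23, Y 13. R has a majority.

R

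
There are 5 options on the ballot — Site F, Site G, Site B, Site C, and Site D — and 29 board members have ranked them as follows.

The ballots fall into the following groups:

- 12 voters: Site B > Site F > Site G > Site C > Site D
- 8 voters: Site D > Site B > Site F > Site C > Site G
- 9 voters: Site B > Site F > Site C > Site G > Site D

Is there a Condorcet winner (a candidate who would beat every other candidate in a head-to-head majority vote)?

Head-to-head results (29 voters total):
Site F vs Site G: Site F wins 29–0.
Site F vs Site B: Site B wins 29–0.
Site F vs Site C: Site F wins 29–0.
Site F vs Site D: Site F wins 21–8.
Site G vs Site B: Site B wins 29–0.
Site G vs Site C: Site C wins 17–12.
Site G vs Site D: Site G wins 21–8.
Site B vs Site C: Site B wins 29–0.
Site B vs Site D: Site B wins 21–8.
Site C vs Site D: Site C wins 21–8.
Site B beats each rival — Site F (29–0), Site G (29–0), Site C (29–0), Site D (21–8) — so Site B is the Condorcet winner.

Yes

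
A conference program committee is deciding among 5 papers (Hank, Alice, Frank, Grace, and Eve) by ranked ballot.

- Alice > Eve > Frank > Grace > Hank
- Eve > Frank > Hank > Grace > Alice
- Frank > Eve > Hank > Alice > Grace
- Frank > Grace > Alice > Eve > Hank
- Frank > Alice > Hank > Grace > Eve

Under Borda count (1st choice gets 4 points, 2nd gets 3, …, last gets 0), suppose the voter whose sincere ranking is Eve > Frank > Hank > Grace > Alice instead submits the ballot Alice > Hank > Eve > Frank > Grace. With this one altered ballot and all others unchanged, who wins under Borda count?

Frank

Borda totals with the altered ballot: Hank 7, Alice 14, Frank 15, Grace 5, Eve 9.
The winner is unchanged: still Frank.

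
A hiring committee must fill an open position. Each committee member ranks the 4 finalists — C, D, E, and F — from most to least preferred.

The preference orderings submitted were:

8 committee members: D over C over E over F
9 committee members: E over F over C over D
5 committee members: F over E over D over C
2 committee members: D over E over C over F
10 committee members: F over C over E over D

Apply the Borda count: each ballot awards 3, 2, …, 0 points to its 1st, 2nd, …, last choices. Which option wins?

Borda scores:
  C: 8·2 + 9·1 + 5·0 + 2·1 + 10·2 = 47
  D: 8·3 + 9·0 + 5·1 + 2·3 + 10·0 = 35
  E: 8·1 + 9·3 + 5·2 + 2·2 + 10·1 = 59
  F: 8·0 + 9·2 + 5·3 + 2·0 + 10·3 = 63
F has the highest total.

F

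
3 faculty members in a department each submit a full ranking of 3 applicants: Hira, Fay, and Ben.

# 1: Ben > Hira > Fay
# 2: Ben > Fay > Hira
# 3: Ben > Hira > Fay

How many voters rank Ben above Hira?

Ballots ranking Ben above Hira: 3.
Ballots ranking Hira above Ben: 0.
So 3 of 3 voters prefer Ben to Hira.

3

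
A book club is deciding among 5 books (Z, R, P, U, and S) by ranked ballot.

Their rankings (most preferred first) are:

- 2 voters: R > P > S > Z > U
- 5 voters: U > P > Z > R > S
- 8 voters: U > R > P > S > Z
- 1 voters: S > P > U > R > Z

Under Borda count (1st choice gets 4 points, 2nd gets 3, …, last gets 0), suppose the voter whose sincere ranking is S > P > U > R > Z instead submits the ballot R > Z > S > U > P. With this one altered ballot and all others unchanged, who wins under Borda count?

U

Borda totals with the altered ballot: Z 15, R 41, P 37, U 53, S 14.
The winner is unchanged: still U.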